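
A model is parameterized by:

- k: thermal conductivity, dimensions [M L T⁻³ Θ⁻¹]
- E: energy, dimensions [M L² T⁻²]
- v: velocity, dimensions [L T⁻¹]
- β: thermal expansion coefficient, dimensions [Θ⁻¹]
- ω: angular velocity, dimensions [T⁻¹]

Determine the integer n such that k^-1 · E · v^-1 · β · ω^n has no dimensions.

Balance the T exponent: (-1)·n from ω, plus −(-3) + (-2) − (-1) + (0) = 2 from the rest, must sum to zero.
−n + 2 = 0, so n = 2.

2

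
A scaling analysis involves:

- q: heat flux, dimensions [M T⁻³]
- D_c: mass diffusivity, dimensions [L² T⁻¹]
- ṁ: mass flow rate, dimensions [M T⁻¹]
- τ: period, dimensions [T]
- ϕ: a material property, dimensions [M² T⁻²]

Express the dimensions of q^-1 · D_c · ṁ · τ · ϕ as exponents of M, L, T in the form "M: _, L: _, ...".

M: 2, L: 2, T: 0

Collect each base-dimension exponent across the product:
  M: −(1) + (0) + (1) + (0) + (2) = 2
  L: −(0) + (2) + (0) + (0) + (0) = 2
  T: −(-3) + (-1) + (-1) + (1) + (-2) = 0
So the dimensions are [M² L²].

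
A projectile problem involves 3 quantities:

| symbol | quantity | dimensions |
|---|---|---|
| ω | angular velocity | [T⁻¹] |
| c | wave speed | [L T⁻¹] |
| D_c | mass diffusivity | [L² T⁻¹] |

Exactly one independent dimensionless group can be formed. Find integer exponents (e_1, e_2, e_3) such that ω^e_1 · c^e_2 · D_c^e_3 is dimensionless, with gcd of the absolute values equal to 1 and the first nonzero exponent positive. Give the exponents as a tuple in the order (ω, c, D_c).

L: e_1·(0) + e_2·(1) + e_3·(2) = 0
T: e_1·(-1) + e_2·(-1) + e_3·(-1) = 0
Solving this homogeneous linear system for the smallest-integer solution (first nonzero entry positive) gives (1, -2, 1).

(1, -2, 1)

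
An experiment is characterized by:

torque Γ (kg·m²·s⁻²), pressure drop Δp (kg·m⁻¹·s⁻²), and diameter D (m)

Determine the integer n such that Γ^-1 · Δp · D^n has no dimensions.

3

Balance the L exponent: (1)·n from D, plus −(2) + (-1) = -3 from the rest, must sum to zero.
n − 3 = 0, so n = 3.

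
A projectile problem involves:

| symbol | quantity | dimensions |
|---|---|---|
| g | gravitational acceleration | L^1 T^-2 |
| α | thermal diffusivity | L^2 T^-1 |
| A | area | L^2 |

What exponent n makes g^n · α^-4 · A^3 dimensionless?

Balance the L exponent: (1)·n from g, plus −4·(2) + 3·(2) = -2 from the rest, must sum to zero.
n − 2 = 0, so n = 2.

2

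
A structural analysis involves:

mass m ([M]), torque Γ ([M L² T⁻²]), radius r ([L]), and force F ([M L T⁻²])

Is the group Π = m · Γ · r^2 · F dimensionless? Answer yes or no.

no

Sum the exponent of each base dimension across the product:
  M: [m]_M + [Γ]_M + 2·[r]_M + [F]_M = (1) + (1) + 2·(0) + (1) = 3
  L: [m]_L + [Γ]_L + 2·[r]_L + [F]_L = (0) + (2) + 2·(1) + (1) = 5
  T: [m]_T + [Γ]_T + 2·[r]_T + [F]_T = (0) + (-2) + 2·(0) + (-2) = -4
Net dimensions [M³ L⁵ T⁻⁴] ≠ [1] — not dimensionless.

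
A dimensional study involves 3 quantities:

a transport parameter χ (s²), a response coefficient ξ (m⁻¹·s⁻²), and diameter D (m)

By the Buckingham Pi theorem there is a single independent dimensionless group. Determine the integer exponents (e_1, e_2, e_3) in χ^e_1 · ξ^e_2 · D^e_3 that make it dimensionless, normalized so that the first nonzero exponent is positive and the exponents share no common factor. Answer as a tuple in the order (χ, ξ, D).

L: e_1·(0) + e_2·(-1) + e_3·(1) = 0
T: e_1·(2) + e_2·(-2) + e_3·(0) = 0
Solving this homogeneous linear system for the smallest-integer solution (first nonzero entry positive) gives (1, 1, 1).

(1, 1, 1)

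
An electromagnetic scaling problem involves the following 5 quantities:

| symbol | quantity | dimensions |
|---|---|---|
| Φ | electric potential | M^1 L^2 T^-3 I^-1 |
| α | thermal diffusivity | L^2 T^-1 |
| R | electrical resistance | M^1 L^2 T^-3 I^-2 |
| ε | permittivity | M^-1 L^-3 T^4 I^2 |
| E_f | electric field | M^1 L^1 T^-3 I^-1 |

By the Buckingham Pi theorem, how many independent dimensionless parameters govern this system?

1

There are 5 variables and 4 base dimensions (M, L, T, I).
The dimension matrix has rank 4.
Independent dimensionless groups: 5 − 4 = 1.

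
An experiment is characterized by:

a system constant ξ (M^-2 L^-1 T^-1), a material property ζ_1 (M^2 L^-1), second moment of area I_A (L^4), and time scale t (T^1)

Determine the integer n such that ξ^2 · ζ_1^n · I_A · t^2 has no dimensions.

2

Balance the M exponent: (2)·n from ζ_1, plus 2·(-2) + (0) + 2·(0) = -4 from the rest, must sum to zero.
2n − 4 = 0, so n = 2.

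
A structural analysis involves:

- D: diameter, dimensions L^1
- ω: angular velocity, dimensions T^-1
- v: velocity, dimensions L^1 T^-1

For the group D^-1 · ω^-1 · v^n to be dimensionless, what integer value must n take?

1

Balance the L exponent: (1)·n from v, plus −(1) − (0) = -1 from the rest, must sum to zero.
n − 1 = 0, so n = 1.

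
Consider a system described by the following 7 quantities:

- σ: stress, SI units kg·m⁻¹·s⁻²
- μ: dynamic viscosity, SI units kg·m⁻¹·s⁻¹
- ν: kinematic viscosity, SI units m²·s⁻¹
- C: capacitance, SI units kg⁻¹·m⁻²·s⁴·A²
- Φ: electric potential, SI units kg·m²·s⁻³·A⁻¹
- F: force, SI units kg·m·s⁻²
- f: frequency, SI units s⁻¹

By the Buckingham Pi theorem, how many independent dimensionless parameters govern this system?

There are 7 variables and 4 base dimensions (M, L, T, I).
The dimension matrix has rank 4.
Independent dimensionless groups: 7 − 4 = 3.

3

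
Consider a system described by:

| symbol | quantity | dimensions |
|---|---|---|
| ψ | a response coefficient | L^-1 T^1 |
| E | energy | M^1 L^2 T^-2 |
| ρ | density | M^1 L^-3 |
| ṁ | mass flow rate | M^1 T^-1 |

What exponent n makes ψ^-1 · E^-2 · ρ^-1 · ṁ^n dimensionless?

Balance the M exponent: (1)·n from ṁ, plus −(0) − 2·(1) − (1) = -3 from the rest, must sum to zero.
n − 3 = 0, so n = 3.

3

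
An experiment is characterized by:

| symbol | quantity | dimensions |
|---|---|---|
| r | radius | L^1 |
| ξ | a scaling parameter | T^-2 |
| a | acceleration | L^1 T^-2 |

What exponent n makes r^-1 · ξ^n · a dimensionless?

-1

Balance the T exponent: (-2)·n from ξ, plus −(0) + (-2) = -2 from the rest, must sum to zero.
-2n − 2 = 0, so n = -1.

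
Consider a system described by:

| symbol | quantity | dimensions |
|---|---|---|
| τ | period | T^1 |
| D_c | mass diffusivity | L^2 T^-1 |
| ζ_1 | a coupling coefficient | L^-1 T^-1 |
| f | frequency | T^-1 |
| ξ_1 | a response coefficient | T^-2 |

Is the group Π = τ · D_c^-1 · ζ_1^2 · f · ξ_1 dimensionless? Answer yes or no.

no

Sum the exponent of each base dimension across the product:
  L: [τ]_L − [D_c]_L + 2·[ζ_1]_L + [f]_L + [ξ_1]_L = (0) − (2) + 2·(-1) + (0) + (0) = -4
  T: [τ]_T − [D_c]_T + 2·[ζ_1]_T + [f]_T + [ξ_1]_T = (1) − (-1) + 2·(-1) + (-1) + (-2) = -3
Net dimensions [L⁻⁴ T⁻³] ≠ [1] — not dimensionless.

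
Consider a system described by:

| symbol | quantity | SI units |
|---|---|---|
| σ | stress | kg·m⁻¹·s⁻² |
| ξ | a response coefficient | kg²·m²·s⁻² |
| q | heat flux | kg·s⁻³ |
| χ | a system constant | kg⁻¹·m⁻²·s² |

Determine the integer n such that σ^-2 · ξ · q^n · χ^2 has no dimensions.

2

Balance the M exponent: (1)·n from q, plus −2·(1) + (2) + 2·(-1) = -2 from the rest, must sum to zero.
n − 2 = 0, so n = 2.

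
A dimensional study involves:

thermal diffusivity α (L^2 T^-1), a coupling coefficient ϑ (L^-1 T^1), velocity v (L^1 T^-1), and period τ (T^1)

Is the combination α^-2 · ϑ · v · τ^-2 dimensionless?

no

Sum the exponent of each base dimension across the product:
  L: −2·[α]_L + [ϑ]_L + [v]_L − 2·[τ]_L = −2·(2) + (-1) + (1) − 2·(0) = -4
  T: −2·[α]_T + [ϑ]_T + [v]_T − 2·[τ]_T = −2·(-1) + (1) + (-1) − 2·(1) = 0
Net dimensions [L⁻⁴] ≠ [1] — not dimensionless.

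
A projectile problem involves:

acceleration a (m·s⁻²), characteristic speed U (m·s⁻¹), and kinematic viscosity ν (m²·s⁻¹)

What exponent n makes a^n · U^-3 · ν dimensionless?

Balance the L exponent: (1)·n from a, plus −3·(1) + (2) = -1 from the rest, must sum to zero.
n − 1 = 0, so n = 1.

1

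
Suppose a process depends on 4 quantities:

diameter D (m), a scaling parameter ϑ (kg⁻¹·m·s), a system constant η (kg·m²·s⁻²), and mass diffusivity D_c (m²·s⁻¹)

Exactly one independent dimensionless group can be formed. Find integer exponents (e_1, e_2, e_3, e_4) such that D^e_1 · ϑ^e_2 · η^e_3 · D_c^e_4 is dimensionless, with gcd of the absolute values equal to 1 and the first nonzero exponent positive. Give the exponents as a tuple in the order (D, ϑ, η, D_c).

(1, -1, -1, 1)

M: e_1·(0) + e_2·(-1) + e_3·(1) + e_4·(0) = 0
L: e_1·(1) + e_2·(1) + e_3·(2) + e_4·(2) = 0
T: e_1·(0) + e_2·(1) + e_3·(-2) + e_4·(-1) = 0
Solving this homogeneous linear system for the smallest-integer solution (first nonzero entry positive) gives (1, -1, -1, 1).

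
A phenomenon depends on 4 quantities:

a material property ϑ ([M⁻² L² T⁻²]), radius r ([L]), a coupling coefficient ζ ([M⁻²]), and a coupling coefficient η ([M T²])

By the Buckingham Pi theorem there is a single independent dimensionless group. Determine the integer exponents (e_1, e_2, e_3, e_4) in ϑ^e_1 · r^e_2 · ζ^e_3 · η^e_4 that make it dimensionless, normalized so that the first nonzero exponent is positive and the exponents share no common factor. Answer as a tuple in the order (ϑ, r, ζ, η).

M: e_1·(-2) + e_2·(0) + e_3·(-2) + e_4·(1) = 0
L: e_1·(2) + e_2·(1) + e_3·(0) + e_4·(0) = 0
T: e_1·(-2) + e_2·(0) + e_3·(0) + e_4·(2) = 0
Solving this homogeneous linear system for the smallest-integer solution (first nonzero entry positive) gives (2, -4, -1, 2).

(2, -4, -1, 2)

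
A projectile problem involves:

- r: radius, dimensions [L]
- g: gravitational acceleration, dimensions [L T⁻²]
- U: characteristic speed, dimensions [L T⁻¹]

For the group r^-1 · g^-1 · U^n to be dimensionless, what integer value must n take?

2

Balance the L exponent: (1)·n from U, plus −(1) − (1) = -2 from the rest, must sum to zero.
n − 2 = 0, so n = 2.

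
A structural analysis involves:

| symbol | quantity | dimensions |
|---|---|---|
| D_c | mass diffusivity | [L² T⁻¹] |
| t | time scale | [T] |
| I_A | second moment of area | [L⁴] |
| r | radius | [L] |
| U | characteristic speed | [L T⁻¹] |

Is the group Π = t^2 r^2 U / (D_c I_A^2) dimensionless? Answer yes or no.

Sum the exponent of each base dimension across the product:
  L: −[D_c]_L + 2·[t]_L − 2·[I_A]_L + 2·[r]_L + [U]_L = −(2) + 2·(0) − 2·(4) + 2·(1) + (1) = -7
  T: −[D_c]_T + 2·[t]_T − 2·[I_A]_T + 2·[r]_T + [U]_T = −(-1) + 2·(1) − 2·(0) + 2·(0) + (-1) = 2
Net dimensions [L⁻⁷ T²] ≠ [1] — not dimensionless.

no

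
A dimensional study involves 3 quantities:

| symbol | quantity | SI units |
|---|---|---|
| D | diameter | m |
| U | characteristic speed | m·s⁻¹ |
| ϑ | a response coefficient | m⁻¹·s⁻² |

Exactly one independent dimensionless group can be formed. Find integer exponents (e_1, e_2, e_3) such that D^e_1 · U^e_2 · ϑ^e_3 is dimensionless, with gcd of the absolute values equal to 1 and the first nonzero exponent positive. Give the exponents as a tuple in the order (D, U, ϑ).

(3, -2, 1)

L: e_1·(1) + e_2·(1) + e_3·(-1) = 0
T: e_1·(0) + e_2·(-1) + e_3·(-2) = 0
Solving this homogeneous linear system for the smallest-integer solution (first nonzero entry positive) gives (3, -2, 1).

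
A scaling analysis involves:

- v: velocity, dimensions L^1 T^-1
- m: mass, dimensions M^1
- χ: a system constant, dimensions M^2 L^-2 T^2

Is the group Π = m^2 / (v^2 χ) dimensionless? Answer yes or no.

Sum the exponent of each base dimension across the product:
  M: −2·[v]_M + 2·[m]_M − [χ]_M = −2·(0) + 2·(1) − (2) = 0
  L: −2·[v]_L + 2·[m]_L − [χ]_L = −2·(1) + 2·(0) − (-2) = 0
  T: −2·[v]_T + 2·[m]_T − [χ]_T = −2·(-1) + 2·(0) − (2) = 0
All base exponents vanish — dimensionless.

yes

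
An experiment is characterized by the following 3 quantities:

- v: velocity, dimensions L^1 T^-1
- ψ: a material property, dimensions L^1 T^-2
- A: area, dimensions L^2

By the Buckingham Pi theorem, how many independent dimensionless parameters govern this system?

1

There are 3 variables and 2 base dimensions (L, T).
The dimension matrix has rank 2.
Independent dimensionless groups: 3 − 2 = 1.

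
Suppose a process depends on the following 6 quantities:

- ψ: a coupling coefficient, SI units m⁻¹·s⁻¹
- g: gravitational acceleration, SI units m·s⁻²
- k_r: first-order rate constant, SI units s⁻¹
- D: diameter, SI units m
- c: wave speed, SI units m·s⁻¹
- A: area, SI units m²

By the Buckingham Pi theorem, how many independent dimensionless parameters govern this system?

There are 6 variables and 2 base dimensions (L, T).
The dimension matrix has rank 2.
Independent dimensionless groups: 6 − 2 = 4.

4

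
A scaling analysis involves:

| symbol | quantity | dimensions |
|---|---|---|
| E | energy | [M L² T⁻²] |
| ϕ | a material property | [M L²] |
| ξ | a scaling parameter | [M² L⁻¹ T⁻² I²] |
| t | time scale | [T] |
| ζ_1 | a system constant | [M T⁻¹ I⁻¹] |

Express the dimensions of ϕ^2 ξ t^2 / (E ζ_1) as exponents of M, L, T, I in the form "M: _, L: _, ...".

Collect each base-dimension exponent across the product:
  M: −(1) + 2·(1) + (2) + 2·(0) − (1) = 2
  L: −(2) + 2·(2) + (-1) + 2·(0) − (0) = 1
  T: −(-2) + 2·(0) + (-2) + 2·(1) − (-1) = 3
  I: −(0) + 2·(0) + (2) + 2·(0) − (-1) = 3
So the dimensions are [M² L T³ I³].

M: 2, L: 1, T: 3, I: 3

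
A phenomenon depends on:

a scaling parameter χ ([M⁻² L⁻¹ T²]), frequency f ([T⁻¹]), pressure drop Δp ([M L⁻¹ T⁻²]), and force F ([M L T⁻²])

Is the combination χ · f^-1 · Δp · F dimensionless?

no

Sum the exponent of each base dimension across the product:
  M: [χ]_M − [f]_M + [Δp]_M + [F]_M = (-2) − (0) + (1) + (1) = 0
  L: [χ]_L − [f]_L + [Δp]_L + [F]_L = (-1) − (0) + (-1) + (1) = -1
  T: [χ]_T − [f]_T + [Δp]_T + [F]_T = (2) − (-1) + (-2) + (-2) = -1
Net dimensions [L⁻¹ T⁻¹] ≠ [1] — not dimensionless.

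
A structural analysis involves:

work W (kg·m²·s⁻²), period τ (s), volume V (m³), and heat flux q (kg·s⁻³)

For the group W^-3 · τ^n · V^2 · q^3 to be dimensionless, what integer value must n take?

3

Balance the T exponent: (1)·n from τ, plus −3·(-2) + 2·(0) + 3·(-3) = -3 from the rest, must sum to zero.
n − 3 = 0, so n = 3.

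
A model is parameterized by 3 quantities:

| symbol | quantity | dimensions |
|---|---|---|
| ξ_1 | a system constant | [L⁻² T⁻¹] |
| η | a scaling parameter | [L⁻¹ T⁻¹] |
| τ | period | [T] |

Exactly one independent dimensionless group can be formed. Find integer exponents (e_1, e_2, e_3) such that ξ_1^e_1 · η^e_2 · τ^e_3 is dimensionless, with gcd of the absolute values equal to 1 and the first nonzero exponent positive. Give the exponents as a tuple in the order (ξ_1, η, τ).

(1, -2, -1)

L: e_1·(-2) + e_2·(-1) + e_3·(0) = 0
T: e_1·(-1) + e_2·(-1) + e_3·(1) = 0
Solving this homogeneous linear system for the smallest-integer solution (first nonzero entry positive) gives (1, -2, -1).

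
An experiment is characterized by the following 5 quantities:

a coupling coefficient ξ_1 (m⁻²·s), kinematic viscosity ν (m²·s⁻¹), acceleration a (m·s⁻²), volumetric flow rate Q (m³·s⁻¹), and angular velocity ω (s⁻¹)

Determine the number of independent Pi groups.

3

There are 5 variables and 2 base dimensions (L, T).
The dimension matrix has rank 2.
Independent dimensionless groups: 5 − 2 = 3.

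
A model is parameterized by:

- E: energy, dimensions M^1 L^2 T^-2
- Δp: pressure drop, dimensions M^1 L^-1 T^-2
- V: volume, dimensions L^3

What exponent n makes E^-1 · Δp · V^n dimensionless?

1

Balance the L exponent: (3)·n from V, plus −(2) + (-1) = -3 from the rest, must sum to zero.
3n − 3 = 0, so n = 1.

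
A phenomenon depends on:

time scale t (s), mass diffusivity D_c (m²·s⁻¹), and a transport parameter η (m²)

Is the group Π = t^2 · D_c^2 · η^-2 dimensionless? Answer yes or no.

Sum the exponent of each base dimension across the product:
  L: 2·[t]_L + 2·[D_c]_L − 2·[η]_L = 2·(0) + 2·(2) − 2·(2) = 0
  T: 2·[t]_T + 2·[D_c]_T − 2·[η]_T = 2·(1) + 2·(-1) − 2·(0) = 0
All base exponents vanish — dimensionless.

yes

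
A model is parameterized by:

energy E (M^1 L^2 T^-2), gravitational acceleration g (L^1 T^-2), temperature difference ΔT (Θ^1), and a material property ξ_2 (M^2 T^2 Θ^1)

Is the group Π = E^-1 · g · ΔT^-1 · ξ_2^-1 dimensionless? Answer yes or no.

Sum the exponent of each base dimension across the product:
  M: −[E]_M + [g]_M − [ΔT]_M − [ξ_2]_M = −(1) + (0) − (0) − (2) = -3
  L: −[E]_L + [g]_L − [ΔT]_L − [ξ_2]_L = −(2) + (1) − (0) − (0) = -1
  T: −[E]_T + [g]_T − [ΔT]_T − [ξ_2]_T = −(-2) + (-2) − (0) − (2) = -2
  Θ: −[E]_Θ + [g]_Θ − [ΔT]_Θ − [ξ_2]_Θ = −(0) + (0) − (1) − (1) = -2
Net dimensions [M⁻³ L⁻¹ T⁻² Θ⁻²] ≠ [1] — not dimensionless.

no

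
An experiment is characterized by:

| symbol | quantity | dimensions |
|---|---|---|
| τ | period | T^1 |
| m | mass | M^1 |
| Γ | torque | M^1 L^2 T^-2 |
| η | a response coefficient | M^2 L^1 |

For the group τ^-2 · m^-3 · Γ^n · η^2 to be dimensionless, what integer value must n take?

Balance the M exponent: (1)·n from Γ, plus −2·(0) − 3·(1) + 2·(2) = 1 from the rest, must sum to zero.
n + 1 = 0, so n = -1.

-1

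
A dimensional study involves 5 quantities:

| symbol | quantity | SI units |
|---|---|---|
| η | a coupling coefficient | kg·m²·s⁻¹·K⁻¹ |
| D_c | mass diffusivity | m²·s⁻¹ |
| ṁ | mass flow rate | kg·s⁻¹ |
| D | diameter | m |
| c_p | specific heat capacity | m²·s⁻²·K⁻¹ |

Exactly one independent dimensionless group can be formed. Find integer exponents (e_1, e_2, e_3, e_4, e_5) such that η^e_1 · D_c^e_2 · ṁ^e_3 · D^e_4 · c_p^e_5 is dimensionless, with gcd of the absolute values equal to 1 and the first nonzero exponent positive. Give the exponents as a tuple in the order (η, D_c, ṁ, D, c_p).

(1, 2, -1, -4, -1)

M: e_1·(1) + e_2·(0) + e_3·(1) + e_4·(0) + e_5·(0) = 0
L: e_1·(2) + e_2·(2) + e_3·(0) + e_4·(1) + e_5·(2) = 0
T: e_1·(-1) + e_2·(-1) + e_3·(-1) + e_4·(0) + e_5·(-2) = 0
Θ: e_1·(-1) + e_2·(0) + e_3·(0) + e_4·(0) + e_5·(-1) = 0
Solving this homogeneous linear system for the smallest-integer solution (first nonzero entry positive) gives (1, 2, -1, -4, -1).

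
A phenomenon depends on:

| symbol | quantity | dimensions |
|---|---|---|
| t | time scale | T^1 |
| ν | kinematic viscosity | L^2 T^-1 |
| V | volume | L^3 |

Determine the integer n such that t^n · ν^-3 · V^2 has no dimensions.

-3

Balance the T exponent: (1)·n from t, plus −3·(-1) + 2·(0) = 3 from the rest, must sum to zero.
n + 3 = 0, so n = -3.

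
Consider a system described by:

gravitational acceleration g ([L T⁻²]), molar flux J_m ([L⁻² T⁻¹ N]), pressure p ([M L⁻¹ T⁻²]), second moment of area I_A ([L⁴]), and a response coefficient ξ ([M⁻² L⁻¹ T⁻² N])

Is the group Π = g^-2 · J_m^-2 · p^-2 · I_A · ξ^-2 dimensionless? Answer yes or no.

Sum the exponent of each base dimension across the product:
  M: −2·[g]_M − 2·[J_m]_M − 2·[p]_M + [I_A]_M − 2·[ξ]_M = −2·(0) − 2·(0) − 2·(1) + (0) − 2·(-2) = 2
  L: −2·[g]_L − 2·[J_m]_L − 2·[p]_L + [I_A]_L − 2·[ξ]_L = −2·(1) − 2·(-2) − 2·(-1) + (4) − 2·(-1) = 10
  T: −2·[g]_T − 2·[J_m]_T − 2·[p]_T + [I_A]_T − 2·[ξ]_T = −2·(-2) − 2·(-1) − 2·(-2) + (0) − 2·(-2) = 14
  N: −2·[g]_N − 2·[J_m]_N − 2·[p]_N + [I_A]_N − 2·[ξ]_N = −2·(0) − 2·(1) − 2·(0) + (0) − 2·(1) = -4
Net dimensions [M² L¹⁰ T¹⁴ N⁻⁴] ≠ [1] — not dimensionless.

no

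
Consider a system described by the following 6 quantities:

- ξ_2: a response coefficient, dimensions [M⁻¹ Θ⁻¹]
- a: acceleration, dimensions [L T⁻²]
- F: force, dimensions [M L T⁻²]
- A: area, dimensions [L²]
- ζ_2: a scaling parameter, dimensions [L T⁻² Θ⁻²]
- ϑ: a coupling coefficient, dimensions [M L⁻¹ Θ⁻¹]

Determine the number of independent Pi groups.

There are 6 variables and 4 base dimensions (M, L, T, Θ).
The dimension matrix has rank 4.
Independent dimensionless groups: 6 − 4 = 2.

2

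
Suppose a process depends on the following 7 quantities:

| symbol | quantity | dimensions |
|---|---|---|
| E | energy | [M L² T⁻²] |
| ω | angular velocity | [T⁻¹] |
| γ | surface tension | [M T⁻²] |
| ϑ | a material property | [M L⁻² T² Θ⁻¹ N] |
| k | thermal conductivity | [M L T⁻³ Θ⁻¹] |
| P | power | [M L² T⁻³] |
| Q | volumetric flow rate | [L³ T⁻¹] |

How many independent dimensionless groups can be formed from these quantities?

2

There are 7 variables and 5 base dimensions (M, L, T, Θ, N).
The dimension matrix has rank 5.
Independent dimensionless groups: 7 − 5 = 2.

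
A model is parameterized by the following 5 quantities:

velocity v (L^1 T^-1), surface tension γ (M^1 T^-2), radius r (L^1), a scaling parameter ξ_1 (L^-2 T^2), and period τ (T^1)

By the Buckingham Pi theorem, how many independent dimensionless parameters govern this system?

2

There are 5 variables and 3 base dimensions (M, L, T).
The dimension matrix has rank 3.
Independent dimensionless groups: 5 − 3 = 2.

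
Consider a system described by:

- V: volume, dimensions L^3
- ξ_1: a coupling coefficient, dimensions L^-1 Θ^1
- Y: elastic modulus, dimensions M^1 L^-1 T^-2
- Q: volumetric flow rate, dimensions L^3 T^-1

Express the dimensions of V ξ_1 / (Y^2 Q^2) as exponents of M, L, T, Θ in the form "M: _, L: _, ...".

M: -2, L: -2, T: 6, Θ: 1

Collect each base-dimension exponent across the product:
  M: (0) + (0) − 2·(1) − 2·(0) = -2
  L: (3) + (-1) − 2·(-1) − 2·(3) = -2
  T: (0) + (0) − 2·(-2) − 2·(-1) = 6
  Θ: (0) + (1) − 2·(0) − 2·(0) = 1
So the dimensions are [M⁻² L⁻² T⁶ Θ].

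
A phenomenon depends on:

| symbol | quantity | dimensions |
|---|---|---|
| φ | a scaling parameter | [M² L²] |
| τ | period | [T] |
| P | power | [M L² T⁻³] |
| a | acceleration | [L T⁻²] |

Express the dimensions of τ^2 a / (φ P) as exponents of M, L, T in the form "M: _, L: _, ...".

Collect each base-dimension exponent across the product:
  M: −(2) + 2·(0) − (1) + (0) = -3
  L: −(2) + 2·(0) − (2) + (1) = -3
  T: −(0) + 2·(1) − (-3) + (-2) = 3
So the dimensions are [M⁻³ L⁻³ T³].

M: -3, L: -3, T: 3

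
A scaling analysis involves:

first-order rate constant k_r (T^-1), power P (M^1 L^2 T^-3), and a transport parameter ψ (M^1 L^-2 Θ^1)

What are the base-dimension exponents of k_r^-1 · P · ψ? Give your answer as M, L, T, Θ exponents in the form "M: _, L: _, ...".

Collect each base-dimension exponent across the product:
  M: −(0) + (1) + (1) = 2
  L: −(0) + (2) + (-2) = 0
  T: −(-1) + (-3) + (0) = -2
  Θ: −(0) + (0) + (1) = 1
So the dimensions are [M² T⁻² Θ].

M: 2, L: 0, T: -2, Θ: 1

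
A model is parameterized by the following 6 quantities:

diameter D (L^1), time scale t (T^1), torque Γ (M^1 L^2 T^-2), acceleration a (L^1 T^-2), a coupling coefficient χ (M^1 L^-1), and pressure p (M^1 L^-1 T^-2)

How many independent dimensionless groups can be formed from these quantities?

3

There are 6 variables and 3 base dimensions (M, L, T).
The dimension matrix has rank 3.
Independent dimensionless groups: 6 − 3 = 3.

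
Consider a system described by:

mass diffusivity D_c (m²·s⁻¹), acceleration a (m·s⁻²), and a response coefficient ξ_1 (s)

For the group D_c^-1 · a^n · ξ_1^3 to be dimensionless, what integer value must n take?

2

Balance the L exponent: (1)·n from a, plus −(2) + 3·(0) = -2 from the rest, must sum to zero.
n − 2 = 0, so n = 2.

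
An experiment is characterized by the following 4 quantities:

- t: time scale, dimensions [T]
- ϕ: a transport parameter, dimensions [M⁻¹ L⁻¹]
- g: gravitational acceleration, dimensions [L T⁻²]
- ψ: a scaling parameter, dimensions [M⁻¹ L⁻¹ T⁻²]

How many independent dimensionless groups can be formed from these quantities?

There are 4 variables and 3 base dimensions (M, L, T).
The dimension matrix has rank 3.
Independent dimensionless groups: 4 − 3 = 1.

1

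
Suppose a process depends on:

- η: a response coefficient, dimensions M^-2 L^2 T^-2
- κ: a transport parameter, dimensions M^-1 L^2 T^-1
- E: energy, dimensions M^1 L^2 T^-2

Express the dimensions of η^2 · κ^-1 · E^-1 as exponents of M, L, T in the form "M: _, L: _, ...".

M: -4, L: 0, T: -1

Collect each base-dimension exponent across the product:
  M: 2·(-2) − (-1) − (1) = -4
  L: 2·(2) − (2) − (2) = 0
  T: 2·(-2) − (-1) − (-2) = -1
So the dimensions are [M⁻⁴ T⁻¹].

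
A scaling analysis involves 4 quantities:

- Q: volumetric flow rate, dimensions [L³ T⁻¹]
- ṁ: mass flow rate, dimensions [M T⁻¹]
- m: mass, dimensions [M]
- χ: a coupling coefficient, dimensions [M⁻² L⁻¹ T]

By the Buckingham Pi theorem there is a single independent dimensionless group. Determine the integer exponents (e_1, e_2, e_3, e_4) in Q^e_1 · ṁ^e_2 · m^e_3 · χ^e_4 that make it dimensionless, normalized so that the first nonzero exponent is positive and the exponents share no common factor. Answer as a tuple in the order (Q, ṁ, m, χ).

M: e_1·(0) + e_2·(1) + e_3·(1) + e_4·(-2) = 0
L: e_1·(3) + e_2·(0) + e_3·(0) + e_4·(-1) = 0
T: e_1·(-1) + e_2·(-1) + e_3·(0) + e_4·(1) = 0
Solving this homogeneous linear system for the smallest-integer solution (first nonzero entry positive) gives (1, 2, 4, 3).

(1, 2, 4, 3)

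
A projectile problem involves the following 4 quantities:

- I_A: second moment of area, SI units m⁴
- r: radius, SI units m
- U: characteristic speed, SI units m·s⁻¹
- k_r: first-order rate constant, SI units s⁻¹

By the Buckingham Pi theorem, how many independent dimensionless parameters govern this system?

2

There are 4 variables and 2 base dimensions (L, T).
The dimension matrix has rank 2.
Independent dimensionless groups: 4 − 2 = 2.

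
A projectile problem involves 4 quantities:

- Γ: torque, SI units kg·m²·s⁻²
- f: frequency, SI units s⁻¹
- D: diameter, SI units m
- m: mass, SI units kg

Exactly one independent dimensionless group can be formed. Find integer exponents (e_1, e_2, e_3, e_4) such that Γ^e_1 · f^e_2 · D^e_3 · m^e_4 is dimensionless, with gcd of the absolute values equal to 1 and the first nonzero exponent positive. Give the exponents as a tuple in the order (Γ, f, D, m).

(1, -2, -2, -1)

M: e_1·(1) + e_2·(0) + e_3·(0) + e_4·(1) = 0
L: e_1·(2) + e_2·(0) + e_3·(1) + e_4·(0) = 0
T: e_1·(-2) + e_2·(-1) + e_3·(0) + e_4·(0) = 0
Solving this homogeneous linear system for the smallest-integer solution (first nonzero entry positive) gives (1, -2, -2, -1).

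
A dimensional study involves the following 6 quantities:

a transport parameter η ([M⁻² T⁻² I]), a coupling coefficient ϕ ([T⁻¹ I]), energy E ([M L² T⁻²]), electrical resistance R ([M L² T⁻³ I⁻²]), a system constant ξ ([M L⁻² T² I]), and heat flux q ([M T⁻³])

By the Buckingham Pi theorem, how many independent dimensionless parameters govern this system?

There are 6 variables and 4 base dimensions (M, L, T, I).
The dimension matrix has rank 4.
Independent dimensionless groups: 6 − 4 = 2.

2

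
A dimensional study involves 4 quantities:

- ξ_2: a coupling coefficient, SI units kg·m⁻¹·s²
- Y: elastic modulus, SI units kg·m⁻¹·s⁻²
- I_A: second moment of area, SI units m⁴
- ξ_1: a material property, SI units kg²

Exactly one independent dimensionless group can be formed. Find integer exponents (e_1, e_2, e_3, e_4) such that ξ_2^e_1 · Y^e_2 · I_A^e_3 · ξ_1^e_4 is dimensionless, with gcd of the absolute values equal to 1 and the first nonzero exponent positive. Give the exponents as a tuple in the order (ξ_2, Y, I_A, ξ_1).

M: e_1·(1) + e_2·(1) + e_3·(0) + e_4·(2) = 0
L: e_1·(-1) + e_2·(-1) + e_3·(4) + e_4·(0) = 0
T: e_1·(2) + e_2·(-2) + e_3·(0) + e_4·(0) = 0
Solving this homogeneous linear system for the smallest-integer solution (first nonzero entry positive) gives (2, 2, 1, -2).

(2, 2, 1, -2)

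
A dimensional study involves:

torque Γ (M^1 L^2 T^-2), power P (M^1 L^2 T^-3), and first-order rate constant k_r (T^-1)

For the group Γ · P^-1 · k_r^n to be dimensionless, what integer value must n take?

Balance the T exponent: (-1)·n from k_r, plus (-2) − (-3) = 1 from the rest, must sum to zero.
−n + 1 = 0, so n = 1.

1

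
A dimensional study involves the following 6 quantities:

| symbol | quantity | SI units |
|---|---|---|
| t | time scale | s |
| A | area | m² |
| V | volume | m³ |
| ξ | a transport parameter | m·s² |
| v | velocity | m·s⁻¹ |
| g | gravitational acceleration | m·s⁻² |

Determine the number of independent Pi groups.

4

There are 6 variables and 2 base dimensions (L, T).
The dimension matrix has rank 2.
Independent dimensionless groups: 6 − 2 = 4.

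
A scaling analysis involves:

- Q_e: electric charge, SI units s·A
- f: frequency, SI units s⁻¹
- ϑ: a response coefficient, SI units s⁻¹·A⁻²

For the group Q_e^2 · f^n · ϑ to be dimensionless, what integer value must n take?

Balance the T exponent: (-1)·n from f, plus 2·(1) + (-1) = 1 from the rest, must sum to zero.
−n + 1 = 0, so n = 1.

1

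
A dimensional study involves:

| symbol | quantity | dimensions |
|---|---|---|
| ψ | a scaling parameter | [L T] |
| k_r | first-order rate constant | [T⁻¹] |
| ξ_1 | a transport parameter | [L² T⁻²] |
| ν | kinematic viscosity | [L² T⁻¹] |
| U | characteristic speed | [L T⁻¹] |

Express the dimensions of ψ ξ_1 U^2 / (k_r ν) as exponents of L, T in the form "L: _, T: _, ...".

L: 3, T: -1

Collect each base-dimension exponent across the product:
  L: (1) − (0) + (2) − (2) + 2·(1) = 3
  T: (1) − (-1) + (-2) − (-1) + 2·(-1) = -1
So the dimensions are [L³ T⁻¹].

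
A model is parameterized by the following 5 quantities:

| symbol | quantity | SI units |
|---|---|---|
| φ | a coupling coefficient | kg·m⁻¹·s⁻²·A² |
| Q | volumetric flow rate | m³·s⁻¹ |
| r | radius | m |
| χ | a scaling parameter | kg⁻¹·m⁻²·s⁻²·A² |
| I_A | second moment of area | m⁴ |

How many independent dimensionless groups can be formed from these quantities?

1

There are 5 variables and 4 base dimensions (M, L, T, I).
The dimension matrix has rank 4.
Independent dimensionless groups: 5 − 4 = 1.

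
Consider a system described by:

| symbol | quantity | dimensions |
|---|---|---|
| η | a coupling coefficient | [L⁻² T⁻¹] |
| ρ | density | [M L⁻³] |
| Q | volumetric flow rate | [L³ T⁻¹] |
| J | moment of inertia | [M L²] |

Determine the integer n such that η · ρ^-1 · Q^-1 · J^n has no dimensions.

Balance the M exponent: (1)·n from J, plus (0) − (1) − (0) = -1 from the rest, must sum to zero.
n − 1 = 0, so n = 1.

1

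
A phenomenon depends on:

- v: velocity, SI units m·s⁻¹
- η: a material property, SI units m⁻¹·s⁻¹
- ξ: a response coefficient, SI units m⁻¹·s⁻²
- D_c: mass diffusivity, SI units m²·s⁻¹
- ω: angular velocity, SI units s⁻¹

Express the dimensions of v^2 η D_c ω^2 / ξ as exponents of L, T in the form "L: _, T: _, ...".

Collect each base-dimension exponent across the product:
  L: 2·(1) + (-1) − (-1) + (2) + 2·(0) = 4
  T: 2·(-1) + (-1) − (-2) + (-1) + 2·(-1) = -4
So the dimensions are [L⁴ T⁻⁴].

L: 4, T: -4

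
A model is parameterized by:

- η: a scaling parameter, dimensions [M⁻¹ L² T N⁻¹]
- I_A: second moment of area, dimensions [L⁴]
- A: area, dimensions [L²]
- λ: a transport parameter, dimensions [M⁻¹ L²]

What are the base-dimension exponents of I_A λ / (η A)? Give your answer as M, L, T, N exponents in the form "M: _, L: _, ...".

M: 0, L: 2, T: -1, N: 1

Collect each base-dimension exponent across the product:
  M: −(-1) + (0) − (0) + (-1) = 0
  L: −(2) + (4) − (2) + (2) = 2
  T: −(1) + (0) − (0) + (0) = -1
  N: −(-1) + (0) − (0) + (0) = 1
So the dimensions are [L² T⁻¹ N].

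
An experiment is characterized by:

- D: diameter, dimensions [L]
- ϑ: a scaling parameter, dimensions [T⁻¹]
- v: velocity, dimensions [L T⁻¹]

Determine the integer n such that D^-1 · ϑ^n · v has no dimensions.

-1

Balance the T exponent: (-1)·n from ϑ, plus −(0) + (-1) = -1 from the rest, must sum to zero.
−n − 1 = 0, so n = -1.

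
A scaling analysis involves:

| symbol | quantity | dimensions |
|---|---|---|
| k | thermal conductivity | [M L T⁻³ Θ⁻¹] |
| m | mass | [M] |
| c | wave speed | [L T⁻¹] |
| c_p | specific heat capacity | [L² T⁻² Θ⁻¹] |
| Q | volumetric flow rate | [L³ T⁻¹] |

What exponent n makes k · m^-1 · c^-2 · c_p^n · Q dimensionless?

-1

Balance the L exponent: (2)·n from c_p, plus (1) − (0) − 2·(1) + (3) = 2 from the rest, must sum to zero.
2n + 2 = 0, so n = -1.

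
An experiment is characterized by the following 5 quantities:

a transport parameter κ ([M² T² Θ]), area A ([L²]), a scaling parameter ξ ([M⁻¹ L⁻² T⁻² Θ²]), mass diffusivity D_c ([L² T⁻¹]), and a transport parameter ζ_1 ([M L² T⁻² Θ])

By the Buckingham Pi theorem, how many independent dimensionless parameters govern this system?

1

There are 5 variables and 4 base dimensions (M, L, T, Θ).
The dimension matrix has rank 4.
Independent dimensionless groups: 5 − 4 = 1.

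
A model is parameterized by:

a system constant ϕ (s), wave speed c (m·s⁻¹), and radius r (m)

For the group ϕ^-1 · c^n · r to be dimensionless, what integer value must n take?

-1

Balance the L exponent: (1)·n from c, plus −(0) + (1) = 1 from the rest, must sum to zero.
n + 1 = 0, so n = -1.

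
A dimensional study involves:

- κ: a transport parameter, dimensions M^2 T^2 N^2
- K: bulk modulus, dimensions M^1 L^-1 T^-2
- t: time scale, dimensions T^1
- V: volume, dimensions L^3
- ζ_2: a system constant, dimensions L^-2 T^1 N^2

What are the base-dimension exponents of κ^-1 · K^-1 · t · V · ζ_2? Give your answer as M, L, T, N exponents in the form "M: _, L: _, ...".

Collect each base-dimension exponent across the product:
  M: −(2) − (1) + (0) + (0) + (0) = -3
  L: −(0) − (-1) + (0) + (3) + (-2) = 2
  T: −(2) − (-2) + (1) + (0) + (1) = 2
  N: −(2) − (0) + (0) + (0) + (2) = 0
So the dimensions are [M⁻³ L² T²].

M: -3, L: 2, T: 2, N: 0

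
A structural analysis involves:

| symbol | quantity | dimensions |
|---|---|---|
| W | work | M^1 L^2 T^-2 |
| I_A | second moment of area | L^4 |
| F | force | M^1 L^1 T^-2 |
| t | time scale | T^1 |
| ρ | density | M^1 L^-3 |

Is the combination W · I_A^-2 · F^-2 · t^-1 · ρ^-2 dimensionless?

no

Sum the exponent of each base dimension across the product:
  M: [W]_M − 2·[I_A]_M − 2·[F]_M − [t]_M − 2·[ρ]_M = (1) − 2·(0) − 2·(1) − (0) − 2·(1) = -3
  L: [W]_L − 2·[I_A]_L − 2·[F]_L − [t]_L − 2·[ρ]_L = (2) − 2·(4) − 2·(1) − (0) − 2·(-3) = -2
  T: [W]_T − 2·[I_A]_T − 2·[F]_T − [t]_T − 2·[ρ]_T = (-2) − 2·(0) − 2·(-2) − (1) − 2·(0) = 1
Net dimensions [M⁻³ L⁻² T] ≠ [1] — not dimensionless.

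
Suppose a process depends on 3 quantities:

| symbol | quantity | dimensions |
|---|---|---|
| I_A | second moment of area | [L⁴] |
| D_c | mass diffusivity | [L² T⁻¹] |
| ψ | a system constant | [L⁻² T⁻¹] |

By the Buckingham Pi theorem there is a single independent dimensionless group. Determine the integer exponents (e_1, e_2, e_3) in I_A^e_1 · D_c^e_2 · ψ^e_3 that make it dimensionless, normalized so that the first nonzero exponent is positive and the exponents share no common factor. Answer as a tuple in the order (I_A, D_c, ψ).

L: e_1·(4) + e_2·(2) + e_3·(-2) = 0
T: e_1·(0) + e_2·(-1) + e_3·(-1) = 0
Solving this homogeneous linear system for the smallest-integer solution (first nonzero entry positive) gives (1, -1, 1).

(1, -1, 1)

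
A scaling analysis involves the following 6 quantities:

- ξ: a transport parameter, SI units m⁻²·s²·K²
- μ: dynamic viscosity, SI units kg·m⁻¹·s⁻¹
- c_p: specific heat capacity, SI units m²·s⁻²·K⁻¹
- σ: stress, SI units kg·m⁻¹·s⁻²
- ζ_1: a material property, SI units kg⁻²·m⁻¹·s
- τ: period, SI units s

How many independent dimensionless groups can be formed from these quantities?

There are 6 variables and 4 base dimensions (M, L, T, Θ).
The dimension matrix has rank 4.
Independent dimensionless groups: 6 − 4 = 2.

2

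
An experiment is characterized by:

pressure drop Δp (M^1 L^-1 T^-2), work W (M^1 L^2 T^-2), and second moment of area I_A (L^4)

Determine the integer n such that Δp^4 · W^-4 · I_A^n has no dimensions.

3

Balance the L exponent: (4)·n from I_A, plus 4·(-1) − 4·(2) = -12 from the rest, must sum to zero.
4n − 12 = 0, so n = 3.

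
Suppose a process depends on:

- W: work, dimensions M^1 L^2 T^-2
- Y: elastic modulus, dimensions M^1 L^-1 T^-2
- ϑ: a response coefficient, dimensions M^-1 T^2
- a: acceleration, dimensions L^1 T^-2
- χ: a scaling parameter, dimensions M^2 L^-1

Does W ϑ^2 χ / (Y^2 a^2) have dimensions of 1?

Sum the exponent of each base dimension across the product:
  M: [W]_M − 2·[Y]_M + 2·[ϑ]_M − 2·[a]_M + [χ]_M = (1) − 2·(1) + 2·(-1) − 2·(0) + (2) = -1
  L: [W]_L − 2·[Y]_L + 2·[ϑ]_L − 2·[a]_L + [χ]_L = (2) − 2·(-1) + 2·(0) − 2·(1) + (-1) = 1
  T: [W]_T − 2·[Y]_T + 2·[ϑ]_T − 2·[a]_T + [χ]_T = (-2) − 2·(-2) + 2·(2) − 2·(-2) + (0) = 10
Net dimensions [M⁻¹ L T¹⁰] ≠ [1] — not dimensionless.

no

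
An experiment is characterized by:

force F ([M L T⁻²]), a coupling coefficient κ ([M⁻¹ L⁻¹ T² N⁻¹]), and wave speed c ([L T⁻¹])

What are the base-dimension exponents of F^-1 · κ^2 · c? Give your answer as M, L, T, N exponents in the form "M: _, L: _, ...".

Collect each base-dimension exponent across the product:
  M: −(1) + 2·(-1) + (0) = -3
  L: −(1) + 2·(-1) + (1) = -2
  T: −(-2) + 2·(2) + (-1) = 5
  N: −(0) + 2·(-1) + (0) = -2
So the dimensions are [M⁻³ L⁻² T⁵ N⁻²].

M: -3, L: -2, T: 5, N: -2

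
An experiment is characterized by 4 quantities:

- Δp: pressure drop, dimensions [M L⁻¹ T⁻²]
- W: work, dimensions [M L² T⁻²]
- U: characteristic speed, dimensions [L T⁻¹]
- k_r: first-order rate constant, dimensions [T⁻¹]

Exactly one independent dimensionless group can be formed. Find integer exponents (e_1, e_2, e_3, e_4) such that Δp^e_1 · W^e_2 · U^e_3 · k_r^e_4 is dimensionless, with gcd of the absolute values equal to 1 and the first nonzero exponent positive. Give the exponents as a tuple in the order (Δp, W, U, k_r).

(1, -1, 3, -3)

M: e_1·(1) + e_2·(1) + e_3·(0) + e_4·(0) = 0
L: e_1·(-1) + e_2·(2) + e_3·(1) + e_4·(0) = 0
T: e_1·(-2) + e_2·(-2) + e_3·(-1) + e_4·(-1) = 0
Solving this homogeneous linear system for the smallest-integer solution (first nonzero entry positive) gives (1, -1, 3, -3).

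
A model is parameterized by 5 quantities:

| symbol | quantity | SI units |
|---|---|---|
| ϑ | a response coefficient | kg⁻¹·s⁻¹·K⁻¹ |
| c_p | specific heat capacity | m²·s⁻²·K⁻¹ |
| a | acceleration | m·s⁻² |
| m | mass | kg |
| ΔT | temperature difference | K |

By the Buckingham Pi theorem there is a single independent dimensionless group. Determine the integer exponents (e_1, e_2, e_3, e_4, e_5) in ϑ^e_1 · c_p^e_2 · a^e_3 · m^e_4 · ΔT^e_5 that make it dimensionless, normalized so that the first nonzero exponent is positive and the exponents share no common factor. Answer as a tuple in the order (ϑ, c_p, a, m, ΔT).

M: e_1·(-1) + e_2·(0) + e_3·(0) + e_4·(1) + e_5·(0) = 0
L: e_1·(0) + e_2·(2) + e_3·(1) + e_4·(0) + e_5·(0) = 0
T: e_1·(-1) + e_2·(-2) + e_3·(-2) + e_4·(0) + e_5·(0) = 0
Θ: e_1·(-1) + e_2·(-1) + e_3·(0) + e_4·(0) + e_5·(1) = 0
Solving this homogeneous linear system for the smallest-integer solution (first nonzero entry positive) gives (2, 1, -2, 2, 3).

(2, 1, -2, 2, 3)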